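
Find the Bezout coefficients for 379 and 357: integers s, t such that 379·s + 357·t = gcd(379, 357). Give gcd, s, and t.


Euclidean algorithm on (379, 357) — divide until remainder is 0:
  379 = 1 · 357 + 22
  357 = 16 · 22 + 5
  22 = 4 · 5 + 2
  5 = 2 · 2 + 1
  2 = 2 · 1 + 0
gcd(379, 357) = 1.
Track Bezout coefficients alongside the remainders: start with r₀ = 379 = a·1 + b·0 (s = 1, t = 0) and r₁ = 357 = a·0 + b·1 (s = 0, t = 1); each new remainder r_{k+1} = r_{k-1} − q_k·r_k inherits s_{k+1} = s_{k-1} − q_k·s_k, t_{k+1} = t_{k-1} − q_k·t_k, so r_k = a·s_k + b·t_k at every step:
  q = 1: r = 22, s = 1 − 1·0 = 1, t = 0 − 1·1 = -1  (check: 379·1 + 357·(-1) = 22)
  q = 16: r = 5, s = 0 − 16·1 = -16, t = 1 − 16·(-1) = 17  (check: 379·(-16) + 357·17 = 5)
  q = 4: r = 2, s = 1 − 4·(-16) = 65, t = -1 − 4·17 = -69  (check: 379·65 + 357·(-69) = 2)
  q = 2: r = 1, s = -16 − 2·65 = -146, t = 17 − 2·(-69) = 155  (check: 379·(-146) + 357·155 = 1)
The row with r = 1 (the gcd) gives the Bezout coefficients s = -146, t = 155.
Result: 379 · (-146) + 357 · (155) = 1.

gcd(379, 357) = 1; s = -146, t = 155 (check: 379·(-146) + 357·155 = 1).


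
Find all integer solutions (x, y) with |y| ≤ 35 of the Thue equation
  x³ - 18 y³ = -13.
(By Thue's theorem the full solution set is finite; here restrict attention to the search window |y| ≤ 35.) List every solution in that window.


The equation is x³ - 18y³ = -13. For fixed y, x³ = 18·y³ − 13, so a solution requires the RHS to be a perfect cube.
Strategy: iterate y from -35 to 35, compute RHS = 18·y³ − 13, and check whether it is a (positive or negative) perfect cube.
Check small values of y:
  y = 0: RHS = -13 is not a perfect cube.
  y = 1: RHS = 5 is not a perfect cube.
  y = -1: RHS = -31 is not a perfect cube.
  y = 2: RHS = 131 is not a perfect cube.
  y = -2: RHS = -157 is not a perfect cube.
  y = 3: RHS = 473 is not a perfect cube.
  y = -3: RHS = -499 is not a perfect cube.
Continuing the search up to |y| = 35 finds no solutions either.
No (x, y) in the scanned range satisfies the equation.

No integer solutions with |y| ≤ 35.


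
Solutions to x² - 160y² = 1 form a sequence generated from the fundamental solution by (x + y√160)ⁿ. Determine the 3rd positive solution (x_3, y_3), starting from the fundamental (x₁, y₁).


Step 1: Find the fundamental solution (x₁, y₁) of x² - 160y² = 1.
  Expand √160 as a continued fraction. a₀ = ⌊√160⌋ = 12; iterate m_{k+1} = d_k·a_k − m_k, d_{k+1} = (160 − m_{k+1}²)/d_k, a_{k+1} = ⌊(a₀ + m_{k+1})/d_{k+1}⌋ (starting m₀ = 0, d₀ = 1), with convergents p_k = a_k·p_{k-1} + p_{k-2}, q_k = a_k·q_{k-1} + q_{k-2} (p₋₁ = 1, q₋₁ = 0):
  k = 0: a₀ = 12; p₀/q₀ = 12/1; p₀² − 160·q₀² = 144 − 160 = -16.
  k = 1: m = 12, d = 16, a = ⌊(12 + 12)/16⌋ = 1; p/q = (1·12 + 1)/(1·1 + 0) = 13/1; p² − 160·q² = 169 − 160 = 9.
  k = 2: m = 4, d = 9, a = ⌊(12 + 4)/9⌋ = 1; p/q = (1·13 + 12)/(1·1 + 1) = 25/2; p² − 160·q² = 625 − 640 = -15.
  k = 3: m = 5, d = 15, a = ⌊(12 + 5)/15⌋ = 1; p/q = (1·25 + 13)/(1·2 + 1) = 38/3; p² − 160·q² = 1444 − 1440 = 4.
  k = 4: m = 10, d = 4, a = ⌊(12 + 10)/4⌋ = 5; p/q = (5·38 + 25)/(5·3 + 2) = 215/17; p² − 160·q² = 46225 − 46240 = -15.
  k = 5: m = 10, d = 15, a = ⌊(12 + 10)/15⌋ = 1; p/q = (1·215 + 38)/(1·17 + 3) = 253/20; p² − 160·q² = 64009 − 64000 = 9.
  k = 6: m = 5, d = 9, a = ⌊(12 + 5)/9⌋ = 1; p/q = (1·253 + 215)/(1·20 + 17) = 468/37; p² − 160·q² = 219024 − 219040 = -16.
  k = 7: m = 4, d = 16, a = ⌊(12 + 4)/16⌋ = 1; p/q = (1·468 + 253)/(1·37 + 20) = 721/57; p² − 160·q² = 519841 − 519840 = 1.
  The first convergent with p² − 160·q² = 1 gives the fundamental solution (x₁, y₁) = (721, 57).
Step 2: Apply the recurrence (x_{n+1}, y_{n+1}) = (x₁x_n + 160y₁y_n, x₁y_n + y₁x_n) repeatedly.
  From (x_1, y_1) = (721, 57): x_2 = 721·721 + 160·57·57 = 1039681; y_2 = 721·57 + 57·721 = 82194.
  From (x_2, y_2) = (1039681, 82194): x_3 = 721·1039681 + 160·57·82194 = 1499219281; y_3 = 721·82194 + 57·1039681 = 118523691.
Step 3: Verify x_3² - 160·y_3² = 2247658452522156961 - 2247658452522156960 = 1 (should be 1). ✓

(x_1, y_1) = (721, 57); (x_3, y_3) = (1499219281, 118523691).


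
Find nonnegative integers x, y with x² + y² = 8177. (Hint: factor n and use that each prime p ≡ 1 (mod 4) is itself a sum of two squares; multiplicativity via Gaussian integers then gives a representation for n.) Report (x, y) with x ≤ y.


Step 1: Factor n = 8177 = 13 · 17 · 37.
Step 2: Check the mod-4 condition on each prime factor: 13 ≡ 1 (mod 4), exponent 1; 17 ≡ 1 (mod 4), exponent 1; 37 ≡ 1 (mod 4), exponent 1.
All primes ≡ 3 (mod 4) appear to even exponent (or don't appear), so by the two-squares theorem n IS expressible as a sum of two squares.
Step 3: Build a representation. Here n = 13 · 17 · 37 is a product of primes ≡ 1 (mod 4). Each prime p ≡ 1 (mod 4) is itself a sum of two squares; find a² by testing p − a² for a perfect square:
  13: 13 − 1² = 12, 13 − 2² = 9 = 3² ⇒ 13 = 2² + 3².
  17: 17 − 1² = 16 = 4² ⇒ 17 = 1² + 4².
  37: 37 − 1² = 36 = 6² ⇒ 37 = 1² + 6².
  Combine using the Brahmagupta–Fibonacci identity (a² + b²)(c² + d²) = (ac − bd)² + (ad + bc)² = (ac + bd)² + (ad − bc)²:
  13 · 17 = 221: from (2² + 3²)(1² + 4²), take (2·1 − 3·4, 2·4 + 3·1) = (2 − 12, 8 + 3) = (-10, 11); dropping signs (only squares matter) gives (10, 11); check 10² + 11² = 100 + 121 = 221 ✓.
  221 · 37 = 8177: from (10² + 11²)(1² + 6²), take (10·1 − 11·6, 10·6 + 11·1) = (10 − 66, 60 + 11) = (-56, 71); dropping signs (only squares matter) gives (56, 71); check 56² + 71² = 3136 + 5041 = 8177 ✓.
Step 4: Order so x ≤ y and verify: 56² + 71² = 3136 + 5041 = 8177 = n. ✓

n = 8177 = 56² + 71² (one valid representation with x ≤ y).


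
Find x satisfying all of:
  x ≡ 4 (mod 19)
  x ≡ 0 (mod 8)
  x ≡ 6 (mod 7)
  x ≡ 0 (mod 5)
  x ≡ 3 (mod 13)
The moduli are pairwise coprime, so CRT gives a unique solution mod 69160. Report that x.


Product of moduli M = 19 · 8 · 7 · 5 · 13 = 69160.
Merge one congruence at a time:
  Start: x ≡ 4 (mod 19).
  Combine with x ≡ 0 (mod 8); new modulus lcm = 152.
    Write x = 4 + 19·t and substitute into x ≡ 0 (mod 8): 19·t ≡ 0 − 4 = -4 (mod 8).
    Reduce coefficients mod 8: 3·t ≡ 4 (mod 8).
    The inverse of 3 mod 8 is 3 (since 3·3 = 9 = 1·8 + 1), so t ≡ 3·4 = 12 ≡ 4 (mod 8).
    Then x = 4 + 19·4 = 80, valid modulo lcm(19, 8) = 152: x ≡ 80 (mod 152).
  Combine with x ≡ 6 (mod 7); new modulus lcm = 1064.
    Write x = 80 + 152·t and substitute into x ≡ 6 (mod 7): 152·t ≡ 6 − 80 = -74 (mod 7).
    Reduce coefficients mod 7: 5·t ≡ 3 (mod 7).
    The inverse of 5 mod 7 is 3 (since 5·3 = 15 = 2·7 + 1), so t ≡ 3·3 = 9 ≡ 2 (mod 7).
    Then x = 80 + 152·2 = 384, valid modulo lcm(152, 7) = 1064: x ≡ 384 (mod 1064).
  Combine with x ≡ 0 (mod 5); new modulus lcm = 5320.
    Write x = 384 + 1064·t and substitute into x ≡ 0 (mod 5): 1064·t ≡ 0 − 384 = -384 (mod 5).
    Reduce coefficients mod 5: 4·t ≡ 1 (mod 5).
    The inverse of 4 mod 5 is 4 (since 4·4 = 16 = 3·5 + 1), so t ≡ 4·1 = 4 ≡ 4 (mod 5).
    Then x = 384 + 1064·4 = 4640, valid modulo lcm(1064, 5) = 5320: x ≡ 4640 (mod 5320).
  Combine with x ≡ 3 (mod 13); new modulus lcm = 69160.
    Write x = 4640 + 5320·t and substitute into x ≡ 3 (mod 13): 5320·t ≡ 3 − 4640 = -4637 (mod 13).
    Reduce coefficients mod 13: 3·t ≡ 4 (mod 13).
    The inverse of 3 mod 13 is 9 (since 3·9 = 27 = 2·13 + 1), so t ≡ 9·4 = 36 ≡ 10 (mod 13).
    Then x = 4640 + 5320·10 = 57840, valid modulo lcm(5320, 13) = 69160: x ≡ 57840 (mod 69160).
Verify against each original: 57840 mod 19 = 4, 57840 mod 8 = 0, 57840 mod 7 = 6, 57840 mod 5 = 0, 57840 mod 13 = 3.

x ≡ 57840 (mod 69160).


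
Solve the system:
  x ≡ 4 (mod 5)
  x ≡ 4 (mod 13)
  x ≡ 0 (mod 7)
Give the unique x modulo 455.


Moduli 5, 13, 7 are pairwise coprime; by CRT there is a unique solution modulo M = 5 · 13 · 7 = 455.
Solve pairwise, accumulating the modulus:
  Start with x ≡ 4 (mod 5).
  Combine with x ≡ 4 (mod 13): since gcd(5, 13) = 1, we get a unique residue mod 65.
    Write x = 4 + 5·t and substitute into x ≡ 4 (mod 13): 5·t ≡ 4 − 4 = 0 (mod 13).
    The inverse of 5 mod 13 is 8 (since 5·8 = 40 = 3·13 + 1), so t ≡ 8·0 = 0 ≡ 0 (mod 13).
    Then x = 4 + 5·0 = 4, valid modulo lcm(5, 13) = 65: x ≡ 4 (mod 65).
  Combine with x ≡ 0 (mod 7): since gcd(65, 7) = 1, we get a unique residue mod 455.
    Write x = 4 + 65·t and substitute into x ≡ 0 (mod 7): 65·t ≡ 0 − 4 = -4 (mod 7).
    Reduce coefficients mod 7: 2·t ≡ 3 (mod 7).
    The inverse of 2 mod 7 is 4 (since 2·4 = 8 = 1·7 + 1), so t ≡ 4·3 = 12 ≡ 5 (mod 7).
    Then x = 4 + 65·5 = 329, valid modulo lcm(65, 7) = 455: x ≡ 329 (mod 455).
Verify: 329 mod 5 = 4 ✓, 329 mod 13 = 4 ✓, 329 mod 7 = 0 ✓.

x ≡ 329 (mod 455).


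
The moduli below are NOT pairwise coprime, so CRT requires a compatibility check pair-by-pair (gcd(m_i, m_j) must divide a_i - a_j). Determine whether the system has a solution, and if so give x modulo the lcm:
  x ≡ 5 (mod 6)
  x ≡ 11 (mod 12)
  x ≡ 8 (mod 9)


Moduli 6, 12, 9 are not pairwise coprime, so CRT works modulo lcm(m_i) when all pairwise compatibility conditions hold.
Pairwise compatibility: gcd(m_i, m_j) must divide a_i - a_j for every pair.
Merge one congruence at a time:
  Start: x ≡ 5 (mod 6).
  Combine with x ≡ 11 (mod 12): gcd(6, 12) = 6; 11 - 5 = 6, which IS divisible by 6, so compatible.
    Write x = 5 + 6·t and substitute into x ≡ 11 (mod 12): 6·t ≡ 11 − 5 = 6 (mod 12).
    Divide the congruence (and modulus) by g = 6: 1·t ≡ 1 (mod 2).
    So t ≡ 1 (mod 2).
    Then x = 5 + 6·1 = 11, valid modulo lcm(6, 12) = 12: x ≡ 11 (mod 12).
  Combine with x ≡ 8 (mod 9): gcd(12, 9) = 3; 8 - 11 = -3, which IS divisible by 3, so compatible.
    Write x = 11 + 12·t and substitute into x ≡ 8 (mod 9): 12·t ≡ 8 − 11 = -3 (mod 9).
    Divide the congruence (and modulus) by g = 3: 4·t ≡ -1 (mod 3).
    Reduce coefficients mod 3: 1·t ≡ 2 (mod 3).
    So t ≡ 2 (mod 3).
    Then x = 11 + 12·2 = 35, valid modulo lcm(12, 9) = 36: x ≡ 35 (mod 36).
Verify: 35 mod 6 = 5, 35 mod 12 = 11, 35 mod 9 = 8.

x ≡ 35 (mod 36).


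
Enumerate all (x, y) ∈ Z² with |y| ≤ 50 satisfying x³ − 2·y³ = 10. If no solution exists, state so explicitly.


The equation is x³ - 2y³ = 10. For fixed y, x³ = 2·y³ + 10, so a solution requires the RHS to be a perfect cube.
Strategy: iterate y from -50 to 50, compute RHS = 2·y³ + 10, and check whether it is a (positive or negative) perfect cube.
Check small values of y:
  y = 0: RHS = 10 is not a perfect cube.
  y = 1: RHS = 12 is not a perfect cube.
  y = -1: RHS = 8 = (2)³ ⇒ x = 2 works.
  y = 2: RHS = 26 is not a perfect cube.
  y = -2: RHS = -6 is not a perfect cube.
  y = 3: RHS = 64 = (4)³ ⇒ x = 4 works.
  y = -3: RHS = -44 is not a perfect cube.
Continuing the search up to |y| = 50 finds no further solutions beyond those listed.
Collected solutions: (2, -1), (4, 3).

Solutions (with |y| ≤ 50): (2, -1), (4, 3).


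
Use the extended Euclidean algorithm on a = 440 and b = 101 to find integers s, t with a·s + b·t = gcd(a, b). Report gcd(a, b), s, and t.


Euclidean algorithm on (440, 101) — divide until remainder is 0:
  440 = 4 · 101 + 36
  101 = 2 · 36 + 29
  36 = 1 · 29 + 7
  29 = 4 · 7 + 1
  7 = 7 · 1 + 0
gcd(440, 101) = 1.
Track Bezout coefficients alongside the remainders: start with r₀ = 440 = a·1 + b·0 (s = 1, t = 0) and r₁ = 101 = a·0 + b·1 (s = 0, t = 1); each new remainder r_{k+1} = r_{k-1} − q_k·r_k inherits s_{k+1} = s_{k-1} − q_k·s_k, t_{k+1} = t_{k-1} − q_k·t_k, so r_k = a·s_k + b·t_k at every step:
  q = 4: r = 36, s = 1 − 4·0 = 1, t = 0 − 4·1 = -4  (check: 440·1 + 101·(-4) = 36)
  q = 2: r = 29, s = 0 − 2·1 = -2, t = 1 − 2·(-4) = 9  (check: 440·(-2) + 101·9 = 29)
  q = 1: r = 7, s = 1 − 1·(-2) = 3, t = -4 − 1·9 = -13  (check: 440·3 + 101·(-13) = 7)
  q = 4: r = 1, s = -2 − 4·3 = -14, t = 9 − 4·(-13) = 61  (check: 440·(-14) + 101·61 = 1)
The row with r = 1 (the gcd) gives the Bezout coefficients s = -14, t = 61.
Result: 440 · (-14) + 101 · (61) = 1.

gcd(440, 101) = 1; s = -14, t = 61 (check: 440·(-14) + 101·61 = 1).


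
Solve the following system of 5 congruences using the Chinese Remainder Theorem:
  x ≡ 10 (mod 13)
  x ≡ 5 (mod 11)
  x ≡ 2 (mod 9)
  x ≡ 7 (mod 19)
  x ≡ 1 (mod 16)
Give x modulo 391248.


Product of moduli M = 13 · 11 · 9 · 19 · 16 = 391248.
Merge one congruence at a time:
  Start: x ≡ 10 (mod 13).
  Combine with x ≡ 5 (mod 11); new modulus lcm = 143.
    Write x = 10 + 13·t and substitute into x ≡ 5 (mod 11): 13·t ≡ 5 − 10 = -5 (mod 11).
    Reduce coefficients mod 11: 2·t ≡ 6 (mod 11).
    The inverse of 2 mod 11 is 6 (since 2·6 = 12 = 1·11 + 1), so t ≡ 6·6 = 36 ≡ 3 (mod 11).
    Then x = 10 + 13·3 = 49, valid modulo lcm(13, 11) = 143: x ≡ 49 (mod 143).
  Combine with x ≡ 2 (mod 9); new modulus lcm = 1287.
    Write x = 49 + 143·t and substitute into x ≡ 2 (mod 9): 143·t ≡ 2 − 49 = -47 (mod 9).
    Reduce coefficients mod 9: 8·t ≡ 7 (mod 9).
    The inverse of 8 mod 9 is 8 (since 8·8 = 64 = 7·9 + 1), so t ≡ 8·7 = 56 ≡ 2 (mod 9).
    Then x = 49 + 143·2 = 335, valid modulo lcm(143, 9) = 1287: x ≡ 335 (mod 1287).
  Combine with x ≡ 7 (mod 19); new modulus lcm = 24453.
    Write x = 335 + 1287·t and substitute into x ≡ 7 (mod 19): 1287·t ≡ 7 − 335 = -328 (mod 19).
    Reduce coefficients mod 19: 14·t ≡ 14 (mod 19).
    The inverse of 14 mod 19 is 15 (since 14·15 = 210 = 11·19 + 1), so t ≡ 15·14 = 210 ≡ 1 (mod 19).
    Then x = 335 + 1287·1 = 1622, valid modulo lcm(1287, 19) = 24453: x ≡ 1622 (mod 24453).
  Combine with x ≡ 1 (mod 16); new modulus lcm = 391248.
    Write x = 1622 + 24453·t and substitute into x ≡ 1 (mod 16): 24453·t ≡ 1 − 1622 = -1621 (mod 16).
    Reduce coefficients mod 16: 5·t ≡ 11 (mod 16).
    The inverse of 5 mod 16 is 13 (since 5·13 = 65 = 4·16 + 1), so t ≡ 13·11 = 143 ≡ 15 (mod 16).
    Then x = 1622 + 24453·15 = 368417, valid modulo lcm(24453, 16) = 391248: x ≡ 368417 (mod 391248).
Verify against each original: 368417 mod 13 = 10, 368417 mod 11 = 5, 368417 mod 9 = 2, 368417 mod 19 = 7, 368417 mod 16 = 1.

x ≡ 368417 (mod 391248).


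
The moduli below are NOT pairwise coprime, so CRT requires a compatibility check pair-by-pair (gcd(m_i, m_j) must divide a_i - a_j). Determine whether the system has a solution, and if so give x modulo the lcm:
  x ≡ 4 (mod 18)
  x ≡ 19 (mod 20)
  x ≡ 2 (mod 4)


Moduli 18, 20, 4 are not pairwise coprime, so CRT works modulo lcm(m_i) when all pairwise compatibility conditions hold.
Pairwise compatibility: gcd(m_i, m_j) must divide a_i - a_j for every pair.
Merge one congruence at a time:
  Start: x ≡ 4 (mod 18).
  Combine with x ≡ 19 (mod 20): gcd(18, 20) = 2, and 19 - 4 = 15 is NOT divisible by 2.
    ⇒ system is inconsistent (no integer solution).

No solution (the system is inconsistent).


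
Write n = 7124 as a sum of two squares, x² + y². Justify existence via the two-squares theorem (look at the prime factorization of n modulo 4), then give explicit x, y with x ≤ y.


Step 1: Factor n = 7124 = 2^2 · 13 · 137.
Step 2: Check the mod-4 condition on each prime factor: 2 = 2 (special); 13 ≡ 1 (mod 4), exponent 1; 137 ≡ 1 (mod 4), exponent 1.
All primes ≡ 3 (mod 4) appear to even exponent (or don't appear), so by the two-squares theorem n IS expressible as a sum of two squares.
Step 3: Build a representation. Group n = k² · m with k = 2 and m = 13 · 137 = 1781 (a product of primes ≡ 1 (mod 4)); a representation of m scales to one of n via (k·x)² + (k·y)² = k²(x² + y²). Each prime p ≡ 1 (mod 4) is itself a sum of two squares; find a² by testing p − a² for a perfect square:
  13: 13 − 1² = 12, 13 − 2² = 9 = 3² ⇒ 13 = 2² + 3².
  137: 137 − 1² = 136, 137 − 2² = 133, 137 − 3² = 128, 137 − 4² = 121 = 11² ⇒ 137 = 4² + 11².
  Combine using the Brahmagupta–Fibonacci identity (a² + b²)(c² + d²) = (ac − bd)² + (ad + bc)² = (ac + bd)² + (ad − bc)²:
  13 · 137 = 1781: from (2² + 3²)(4² + 11²), take (2·4 − 3·11, 2·11 + 3·4) = (8 − 33, 22 + 12) = (-25, 34); dropping signs (only squares matter) gives (25, 34); check 25² + 34² = 625 + 1156 = 1781 ✓.
  Scale by k = 2: (2·25, 2·34) = (50, 68).
Step 4: Order so x ≤ y and verify: 50² + 68² = 2500 + 4624 = 7124 = n. ✓

n = 7124 = 50² + 68² (one valid representation with x ≤ y).


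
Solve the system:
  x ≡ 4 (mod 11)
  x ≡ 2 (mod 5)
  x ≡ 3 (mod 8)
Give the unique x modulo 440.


Moduli 11, 5, 8 are pairwise coprime; by CRT there is a unique solution modulo M = 11 · 5 · 8 = 440.
Solve pairwise, accumulating the modulus:
  Start with x ≡ 4 (mod 11).
  Combine with x ≡ 2 (mod 5): since gcd(11, 5) = 1, we get a unique residue mod 55.
    Write x = 4 + 11·t and substitute into x ≡ 2 (mod 5): 11·t ≡ 2 − 4 = -2 (mod 5).
    Reduce coefficients mod 5: 1·t ≡ 3 (mod 5).
    So t ≡ 3 (mod 5).
    Then x = 4 + 11·3 = 37, valid modulo lcm(11, 5) = 55: x ≡ 37 (mod 55).
  Combine with x ≡ 3 (mod 8): since gcd(55, 8) = 1, we get a unique residue mod 440.
    Write x = 37 + 55·t and substitute into x ≡ 3 (mod 8): 55·t ≡ 3 − 37 = -34 (mod 8).
    Reduce coefficients mod 8: 7·t ≡ 6 (mod 8).
    The inverse of 7 mod 8 is 7 (since 7·7 = 49 = 6·8 + 1), so t ≡ 7·6 = 42 ≡ 2 (mod 8).
    Then x = 37 + 55·2 = 147, valid modulo lcm(55, 8) = 440: x ≡ 147 (mod 440).
Verify: 147 mod 11 = 4 ✓, 147 mod 5 = 2 ✓, 147 mod 8 = 3 ✓.

x ≡ 147 (mod 440).


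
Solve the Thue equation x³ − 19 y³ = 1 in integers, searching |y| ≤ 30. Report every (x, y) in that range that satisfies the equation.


The equation is x³ - 19y³ = 1. For fixed y, x³ = 19·y³ + 1, so a solution requires the RHS to be a perfect cube.
Strategy: iterate y from -30 to 30, compute RHS = 19·y³ + 1, and check whether it is a (positive or negative) perfect cube.
Check small values of y:
  y = 0: RHS = 1 = (1)³ ⇒ x = 1 works.
  y = 1: RHS = 20 is not a perfect cube.
  y = -1: RHS = -18 is not a perfect cube.
  y = 2: RHS = 153 is not a perfect cube.
  y = -2: RHS = -151 is not a perfect cube.
  y = 3: RHS = 514 is not a perfect cube.
  y = -3: RHS = -512 = (-8)³ ⇒ x = -8 works.
Continuing the search up to |y| = 30 finds no further solutions beyond those listed.
Collected solutions: (1, 0), (-8, -3).

Solutions (with |y| ≤ 30): (1, 0), (-8, -3).


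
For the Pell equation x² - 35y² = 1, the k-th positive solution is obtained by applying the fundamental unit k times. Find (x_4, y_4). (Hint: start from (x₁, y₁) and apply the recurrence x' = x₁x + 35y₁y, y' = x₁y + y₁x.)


Step 1: Find the fundamental solution (x₁, y₁) of x² - 35y² = 1.
  Expand √35 as a continued fraction. a₀ = ⌊√35⌋ = 5; iterate m_{k+1} = d_k·a_k − m_k, d_{k+1} = (35 − m_{k+1}²)/d_k, a_{k+1} = ⌊(a₀ + m_{k+1})/d_{k+1}⌋ (starting m₀ = 0, d₀ = 1), with convergents p_k = a_k·p_{k-1} + p_{k-2}, q_k = a_k·q_{k-1} + q_{k-2} (p₋₁ = 1, q₋₁ = 0):
  k = 0: a₀ = 5; p₀/q₀ = 5/1; p₀² − 35·q₀² = 25 − 35 = -10.
  k = 1: m = 5, d = 10, a = ⌊(5 + 5)/10⌋ = 1; p/q = (1·5 + 1)/(1·1 + 0) = 6/1; p² − 35·q² = 36 − 35 = 1.
  The first convergent with p² − 35·q² = 1 gives the fundamental solution (x₁, y₁) = (6, 1).
Step 2: Apply the recurrence (x_{n+1}, y_{n+1}) = (x₁x_n + 35y₁y_n, x₁y_n + y₁x_n) repeatedly.
  From (x_1, y_1) = (6, 1): x_2 = 6·6 + 35·1·1 = 71; y_2 = 6·1 + 1·6 = 12.
  From (x_2, y_2) = (71, 12): x_3 = 6·71 + 35·1·12 = 846; y_3 = 6·12 + 1·71 = 143.
  From (x_3, y_3) = (846, 143): x_4 = 6·846 + 35·1·143 = 10081; y_4 = 6·143 + 1·846 = 1704.
Step 3: Verify x_4² - 35·y_4² = 101626561 - 101626560 = 1 (should be 1). ✓

(x_1, y_1) = (6, 1); (x_4, y_4) = (10081, 1704).


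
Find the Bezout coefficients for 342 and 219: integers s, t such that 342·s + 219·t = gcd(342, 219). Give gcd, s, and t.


Euclidean algorithm on (342, 219) — divide until remainder is 0:
  342 = 1 · 219 + 123
  219 = 1 · 123 + 96
  123 = 1 · 96 + 27
  96 = 3 · 27 + 15
  27 = 1 · 15 + 12
  15 = 1 · 12 + 3
  12 = 4 · 3 + 0
gcd(342, 219) = 3.
Track Bezout coefficients alongside the remainders: start with r₀ = 342 = a·1 + b·0 (s = 1, t = 0) and r₁ = 219 = a·0 + b·1 (s = 0, t = 1); each new remainder r_{k+1} = r_{k-1} − q_k·r_k inherits s_{k+1} = s_{k-1} − q_k·s_k, t_{k+1} = t_{k-1} − q_k·t_k, so r_k = a·s_k + b·t_k at every step:
  q = 1: r = 123, s = 1 − 1·0 = 1, t = 0 − 1·1 = -1  (check: 342·1 + 219·(-1) = 123)
  q = 1: r = 96, s = 0 − 1·1 = -1, t = 1 − 1·(-1) = 2  (check: 342·(-1) + 219·2 = 96)
  q = 1: r = 27, s = 1 − 1·(-1) = 2, t = -1 − 1·2 = -3  (check: 342·2 + 219·(-3) = 27)
  q = 3: r = 15, s = -1 − 3·2 = -7, t = 2 − 3·(-3) = 11  (check: 342·(-7) + 219·11 = 15)
  q = 1: r = 12, s = 2 − 1·(-7) = 9, t = -3 − 1·11 = -14  (check: 342·9 + 219·(-14) = 12)
  q = 1: r = 3, s = -7 − 1·9 = -16, t = 11 − 1·(-14) = 25  (check: 342·(-16) + 219·25 = 3)
The row with r = 3 (the gcd) gives the Bezout coefficients s = -16, t = 25.
Result: 342 · (-16) + 219 · (25) = 3.

gcd(342, 219) = 3; s = -16, t = 25 (check: 342·(-16) + 219·25 = 3).


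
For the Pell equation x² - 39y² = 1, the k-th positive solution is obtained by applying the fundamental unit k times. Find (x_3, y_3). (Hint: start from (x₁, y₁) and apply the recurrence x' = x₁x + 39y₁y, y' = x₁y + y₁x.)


Step 1: Find the fundamental solution (x₁, y₁) of x² - 39y² = 1.
  Expand √39 as a continued fraction. a₀ = ⌊√39⌋ = 6; iterate m_{k+1} = d_k·a_k − m_k, d_{k+1} = (39 − m_{k+1}²)/d_k, a_{k+1} = ⌊(a₀ + m_{k+1})/d_{k+1}⌋ (starting m₀ = 0, d₀ = 1), with convergents p_k = a_k·p_{k-1} + p_{k-2}, q_k = a_k·q_{k-1} + q_{k-2} (p₋₁ = 1, q₋₁ = 0):
  k = 0: a₀ = 6; p₀/q₀ = 6/1; p₀² − 39·q₀² = 36 − 39 = -3.
  k = 1: m = 6, d = 3, a = ⌊(6 + 6)/3⌋ = 4; p/q = (4·6 + 1)/(4·1 + 0) = 25/4; p² − 39·q² = 625 − 624 = 1.
  The first convergent with p² − 39·q² = 1 gives the fundamental solution (x₁, y₁) = (25, 4).
Step 2: Apply the recurrence (x_{n+1}, y_{n+1}) = (x₁x_n + 39y₁y_n, x₁y_n + y₁x_n) repeatedly.
  From (x_1, y_1) = (25, 4): x_2 = 25·25 + 39·4·4 = 1249; y_2 = 25·4 + 4·25 = 200.
  From (x_2, y_2) = (1249, 200): x_3 = 25·1249 + 39·4·200 = 62425; y_3 = 25·200 + 4·1249 = 9996.
Step 3: Verify x_3² - 39·y_3² = 3896880625 - 3896880624 = 1 (should be 1). ✓

(x_1, y_1) = (25, 4); (x_3, y_3) = (62425, 9996).


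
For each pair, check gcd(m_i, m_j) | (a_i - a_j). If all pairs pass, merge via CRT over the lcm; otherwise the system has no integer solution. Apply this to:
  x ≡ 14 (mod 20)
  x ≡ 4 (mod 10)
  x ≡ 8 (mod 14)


Moduli 20, 10, 14 are not pairwise coprime, so CRT works modulo lcm(m_i) when all pairwise compatibility conditions hold.
Pairwise compatibility: gcd(m_i, m_j) must divide a_i - a_j for every pair.
Merge one congruence at a time:
  Start: x ≡ 14 (mod 20).
  Combine with x ≡ 4 (mod 10): gcd(20, 10) = 10; 4 - 14 = -10, which IS divisible by 10, so compatible.
    Write x = 14 + 20·t and substitute into x ≡ 4 (mod 10): 20·t ≡ 4 − 14 = -10 (mod 10).
    Divide the congruence (and modulus) by g = 10: 2·t ≡ -1 (mod 1).
    Modulo 1 every t works; take t = 0.
    Then x = 14 + 20·0 = 14, valid modulo lcm(20, 10) = 20: x ≡ 14 (mod 20).
  Combine with x ≡ 8 (mod 14): gcd(20, 14) = 2; 8 - 14 = -6, which IS divisible by 2, so compatible.
    Write x = 14 + 20·t and substitute into x ≡ 8 (mod 14): 20·t ≡ 8 − 14 = -6 (mod 14).
    Divide the congruence (and modulus) by g = 2: 10·t ≡ -3 (mod 7).
    Reduce coefficients mod 7: 3·t ≡ 4 (mod 7).
    The inverse of 3 mod 7 is 5 (since 3·5 = 15 = 2·7 + 1), so t ≡ 5·4 = 20 ≡ 6 (mod 7).
    Then x = 14 + 20·6 = 134, valid modulo lcm(20, 14) = 140: x ≡ 134 (mod 140).
Verify: 134 mod 20 = 14, 134 mod 10 = 4, 134 mod 14 = 8.

x ≡ 134 (mod 140).


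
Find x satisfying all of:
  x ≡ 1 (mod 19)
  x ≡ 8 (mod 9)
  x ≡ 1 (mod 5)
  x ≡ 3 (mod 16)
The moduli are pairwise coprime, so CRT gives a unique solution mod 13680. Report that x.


Product of moduli M = 19 · 9 · 5 · 16 = 13680.
Merge one congruence at a time:
  Start: x ≡ 1 (mod 19).
  Combine with x ≡ 8 (mod 9); new modulus lcm = 171.
    Write x = 1 + 19·t and substitute into x ≡ 8 (mod 9): 19·t ≡ 8 − 1 = 7 (mod 9).
    Reduce coefficients mod 9: 1·t ≡ 7 (mod 9).
    So t ≡ 7 (mod 9).
    Then x = 1 + 19·7 = 134, valid modulo lcm(19, 9) = 171: x ≡ 134 (mod 171).
  Combine with x ≡ 1 (mod 5); new modulus lcm = 855.
    Write x = 134 + 171·t and substitute into x ≡ 1 (mod 5): 171·t ≡ 1 − 134 = -133 (mod 5).
    Reduce coefficients mod 5: 1·t ≡ 2 (mod 5).
    So t ≡ 2 (mod 5).
    Then x = 134 + 171·2 = 476, valid modulo lcm(171, 5) = 855: x ≡ 476 (mod 855).
  Combine with x ≡ 3 (mod 16); new modulus lcm = 13680.
    Write x = 476 + 855·t and substitute into x ≡ 3 (mod 16): 855·t ≡ 3 − 476 = -473 (mod 16).
    Reduce coefficients mod 16: 7·t ≡ 7 (mod 16).
    The inverse of 7 mod 16 is 7 (since 7·7 = 49 = 3·16 + 1), so t ≡ 7·7 = 49 ≡ 1 (mod 16).
    Then x = 476 + 855·1 = 1331, valid modulo lcm(855, 16) = 13680: x ≡ 1331 (mod 13680).
Verify against each original: 1331 mod 19 = 1, 1331 mod 9 = 8, 1331 mod 5 = 1, 1331 mod 16 = 3.

x ≡ 1331 (mod 13680).


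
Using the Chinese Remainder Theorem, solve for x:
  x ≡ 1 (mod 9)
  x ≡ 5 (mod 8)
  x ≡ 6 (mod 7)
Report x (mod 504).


Moduli 9, 8, 7 are pairwise coprime; by CRT there is a unique solution modulo M = 9 · 8 · 7 = 504.
Solve pairwise, accumulating the modulus:
  Start with x ≡ 1 (mod 9).
  Combine with x ≡ 5 (mod 8): since gcd(9, 8) = 1, we get a unique residue mod 72.
    Write x = 1 + 9·t and substitute into x ≡ 5 (mod 8): 9·t ≡ 5 − 1 = 4 (mod 8).
    Reduce coefficients mod 8: 1·t ≡ 4 (mod 8).
    So t ≡ 4 (mod 8).
    Then x = 1 + 9·4 = 37, valid modulo lcm(9, 8) = 72: x ≡ 37 (mod 72).
  Combine with x ≡ 6 (mod 7): since gcd(72, 7) = 1, we get a unique residue mod 504.
    Write x = 37 + 72·t and substitute into x ≡ 6 (mod 7): 72·t ≡ 6 − 37 = -31 (mod 7).
    Reduce coefficients mod 7: 2·t ≡ 4 (mod 7).
    The inverse of 2 mod 7 is 4 (since 2·4 = 8 = 1·7 + 1), so t ≡ 4·4 = 16 ≡ 2 (mod 7).
    Then x = 37 + 72·2 = 181, valid modulo lcm(72, 7) = 504: x ≡ 181 (mod 504).
Verify: 181 mod 9 = 1 ✓, 181 mod 8 = 5 ✓, 181 mod 7 = 6 ✓.

x ≡ 181 (mod 504).


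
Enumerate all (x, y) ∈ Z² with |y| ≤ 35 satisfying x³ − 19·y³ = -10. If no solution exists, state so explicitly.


The equation is x³ - 19y³ = -10. For fixed y, x³ = 19·y³ − 10, so a solution requires the RHS to be a perfect cube.
Strategy: iterate y from -35 to 35, compute RHS = 19·y³ − 10, and check whether it is a (positive or negative) perfect cube.
Check small values of y:
  y = 0: RHS = -10 is not a perfect cube.
  y = 1: RHS = 9 is not a perfect cube.
  y = -1: RHS = -29 is not a perfect cube.
  y = 2: RHS = 142 is not a perfect cube.
  y = -2: RHS = -162 is not a perfect cube.
  y = 3: RHS = 503 is not a perfect cube.
  y = -3: RHS = -523 is not a perfect cube.
Continuing the search up to |y| = 35 finds no solutions either.
No (x, y) in the scanned range satisfies the equation.

No integer solutions with |y| ≤ 35.


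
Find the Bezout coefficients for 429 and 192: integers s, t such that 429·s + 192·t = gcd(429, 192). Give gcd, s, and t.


Euclidean algorithm on (429, 192) — divide until remainder is 0:
  429 = 2 · 192 + 45
  192 = 4 · 45 + 12
  45 = 3 · 12 + 9
  12 = 1 · 9 + 3
  9 = 3 · 3 + 0
gcd(429, 192) = 3.
Track Bezout coefficients alongside the remainders: start with r₀ = 429 = a·1 + b·0 (s = 1, t = 0) and r₁ = 192 = a·0 + b·1 (s = 0, t = 1); each new remainder r_{k+1} = r_{k-1} − q_k·r_k inherits s_{k+1} = s_{k-1} − q_k·s_k, t_{k+1} = t_{k-1} − q_k·t_k, so r_k = a·s_k + b·t_k at every step:
  q = 2: r = 45, s = 1 − 2·0 = 1, t = 0 − 2·1 = -2  (check: 429·1 + 192·(-2) = 45)
  q = 4: r = 12, s = 0 − 4·1 = -4, t = 1 − 4·(-2) = 9  (check: 429·(-4) + 192·9 = 12)
  q = 3: r = 9, s = 1 − 3·(-4) = 13, t = -2 − 3·9 = -29  (check: 429·13 + 192·(-29) = 9)
  q = 1: r = 3, s = -4 − 1·13 = -17, t = 9 − 1·(-29) = 38  (check: 429·(-17) + 192·38 = 3)
The row with r = 3 (the gcd) gives the Bezout coefficients s = -17, t = 38.
Result: 429 · (-17) + 192 · (38) = 3.

gcd(429, 192) = 3; s = -17, t = 38 (check: 429·(-17) + 192·38 = 3).


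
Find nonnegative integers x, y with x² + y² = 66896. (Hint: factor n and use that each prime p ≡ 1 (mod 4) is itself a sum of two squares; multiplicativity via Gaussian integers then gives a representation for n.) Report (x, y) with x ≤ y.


Step 1: Factor n = 66896 = 2^4 · 37 · 113.
Step 2: Check the mod-4 condition on each prime factor: 2 = 2 (special); 37 ≡ 1 (mod 4), exponent 1; 113 ≡ 1 (mod 4), exponent 1.
All primes ≡ 3 (mod 4) appear to even exponent (or don't appear), so by the two-squares theorem n IS expressible as a sum of two squares.
Step 3: Build a representation. Group n = k² · m with k = 4 and m = 37 · 113 = 4181 (a product of primes ≡ 1 (mod 4)); a representation of m scales to one of n via (k·x)² + (k·y)² = k²(x² + y²). Each prime p ≡ 1 (mod 4) is itself a sum of two squares; find a² by testing p − a² for a perfect square:
  37: 37 − 1² = 36 = 6² ⇒ 37 = 1² + 6².
  113: 113 − 1² = 112, 113 − 2² = 109, 113 − 3² = 104, 113 − 4² = 97, 113 − 5² = 88, 113 − 6² = 77, 113 − 7² = 64 = 8² ⇒ 113 = 7² + 8².
  Combine using the Brahmagupta–Fibonacci identity (a² + b²)(c² + d²) = (ac − bd)² + (ad + bc)² = (ac + bd)² + (ad − bc)²:
  37 · 113 = 4181: from (1² + 6²)(7² + 8²), take (1·7 − 6·8, 1·8 + 6·7) = (7 − 48, 8 + 42) = (-41, 50); dropping signs (only squares matter) gives (41, 50); check 41² + 50² = 1681 + 2500 = 4181 ✓.
  Scale by k = 4: (4·41, 4·50) = (164, 200).
Step 4: Order so x ≤ y and verify: 164² + 200² = 26896 + 40000 = 66896 = n. ✓

n = 66896 = 164² + 200² (one valid representation with x ≤ y).


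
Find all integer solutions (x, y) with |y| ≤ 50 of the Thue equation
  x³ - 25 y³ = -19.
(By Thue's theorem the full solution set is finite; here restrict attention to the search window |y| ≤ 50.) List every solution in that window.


The equation is x³ - 25y³ = -19. For fixed y, x³ = 25·y³ − 19, so a solution requires the RHS to be a perfect cube.
Strategy: iterate y from -50 to 50, compute RHS = 25·y³ − 19, and check whether it is a (positive or negative) perfect cube.
Check small values of y:
  y = 0: RHS = -19 is not a perfect cube.
  y = 1: RHS = 6 is not a perfect cube.
  y = -1: RHS = -44 is not a perfect cube.
  y = 2: RHS = 181 is not a perfect cube.
  y = -2: RHS = -219 is not a perfect cube.
  y = 3: RHS = 656 is not a perfect cube.
  y = -3: RHS = -694 is not a perfect cube.
Continuing the search up to |y| = 50 finds no solutions either.
No (x, y) in the scanned range satisfies the equation.

No integer solutions with |y| ≤ 50.


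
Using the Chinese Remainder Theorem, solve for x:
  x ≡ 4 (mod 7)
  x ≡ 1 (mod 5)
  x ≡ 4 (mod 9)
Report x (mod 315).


Moduli 7, 5, 9 are pairwise coprime; by CRT there is a unique solution modulo M = 7 · 5 · 9 = 315.
Solve pairwise, accumulating the modulus:
  Start with x ≡ 4 (mod 7).
  Combine with x ≡ 1 (mod 5): since gcd(7, 5) = 1, we get a unique residue mod 35.
    Write x = 4 + 7·t and substitute into x ≡ 1 (mod 5): 7·t ≡ 1 − 4 = -3 (mod 5).
    Reduce coefficients mod 5: 2·t ≡ 2 (mod 5).
    The inverse of 2 mod 5 is 3 (since 2·3 = 6 = 1·5 + 1), so t ≡ 3·2 = 6 ≡ 1 (mod 5).
    Then x = 4 + 7·1 = 11, valid modulo lcm(7, 5) = 35: x ≡ 11 (mod 35).
  Combine with x ≡ 4 (mod 9): since gcd(35, 9) = 1, we get a unique residue mod 315.
    Write x = 11 + 35·t and substitute into x ≡ 4 (mod 9): 35·t ≡ 4 − 11 = -7 (mod 9).
    Reduce coefficients mod 9: 8·t ≡ 2 (mod 9).
    The inverse of 8 mod 9 is 8 (since 8·8 = 64 = 7·9 + 1), so t ≡ 8·2 = 16 ≡ 7 (mod 9).
    Then x = 11 + 35·7 = 256, valid modulo lcm(35, 9) = 315: x ≡ 256 (mod 315).
Verify: 256 mod 7 = 4 ✓, 256 mod 5 = 1 ✓, 256 mod 9 = 4 ✓.

x ≡ 256 (mod 315).


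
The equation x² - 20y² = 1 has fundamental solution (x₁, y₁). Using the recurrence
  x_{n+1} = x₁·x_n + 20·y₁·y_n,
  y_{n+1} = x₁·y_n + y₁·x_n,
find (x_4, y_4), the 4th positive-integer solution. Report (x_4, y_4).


Step 1: Find the fundamental solution (x₁, y₁) of x² - 20y² = 1.
  Expand √20 as a continued fraction. a₀ = ⌊√20⌋ = 4; iterate m_{k+1} = d_k·a_k − m_k, d_{k+1} = (20 − m_{k+1}²)/d_k, a_{k+1} = ⌊(a₀ + m_{k+1})/d_{k+1}⌋ (starting m₀ = 0, d₀ = 1), with convergents p_k = a_k·p_{k-1} + p_{k-2}, q_k = a_k·q_{k-1} + q_{k-2} (p₋₁ = 1, q₋₁ = 0):
  k = 0: a₀ = 4; p₀/q₀ = 4/1; p₀² − 20·q₀² = 16 − 20 = -4.
  k = 1: m = 4, d = 4, a = ⌊(4 + 4)/4⌋ = 2; p/q = (2·4 + 1)/(2·1 + 0) = 9/2; p² − 20·q² = 81 − 80 = 1.
  The first convergent with p² − 20·q² = 1 gives the fundamental solution (x₁, y₁) = (9, 2).
Step 2: Apply the recurrence (x_{n+1}, y_{n+1}) = (x₁x_n + 20y₁y_n, x₁y_n + y₁x_n) repeatedly.
  From (x_1, y_1) = (9, 2): x_2 = 9·9 + 20·2·2 = 161; y_2 = 9·2 + 2·9 = 36.
  From (x_2, y_2) = (161, 36): x_3 = 9·161 + 20·2·36 = 2889; y_3 = 9·36 + 2·161 = 646.
  From (x_3, y_3) = (2889, 646): x_4 = 9·2889 + 20·2·646 = 51841; y_4 = 9·646 + 2·2889 = 11592.
Step 3: Verify x_4² - 20·y_4² = 2687489281 - 2687489280 = 1 (should be 1). ✓

(x_1, y_1) = (9, 2); (x_4, y_4) = (51841, 11592).


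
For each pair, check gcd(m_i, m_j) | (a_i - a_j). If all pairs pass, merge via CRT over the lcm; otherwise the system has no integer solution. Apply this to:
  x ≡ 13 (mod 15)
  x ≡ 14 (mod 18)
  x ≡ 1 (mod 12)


Moduli 15, 18, 12 are not pairwise coprime, so CRT works modulo lcm(m_i) when all pairwise compatibility conditions hold.
Pairwise compatibility: gcd(m_i, m_j) must divide a_i - a_j for every pair.
Merge one congruence at a time:
  Start: x ≡ 13 (mod 15).
  Combine with x ≡ 14 (mod 18): gcd(15, 18) = 3, and 14 - 13 = 1 is NOT divisible by 3.
    ⇒ system is inconsistent (no integer solution).

No solution (the system is inconsistent).


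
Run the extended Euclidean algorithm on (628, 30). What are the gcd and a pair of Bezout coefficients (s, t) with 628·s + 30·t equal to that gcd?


Euclidean algorithm on (628, 30) — divide until remainder is 0:
  628 = 20 · 30 + 28
  30 = 1 · 28 + 2
  28 = 14 · 2 + 0
gcd(628, 30) = 2.
Track Bezout coefficients alongside the remainders: start with r₀ = 628 = a·1 + b·0 (s = 1, t = 0) and r₁ = 30 = a·0 + b·1 (s = 0, t = 1); each new remainder r_{k+1} = r_{k-1} − q_k·r_k inherits s_{k+1} = s_{k-1} − q_k·s_k, t_{k+1} = t_{k-1} − q_k·t_k, so r_k = a·s_k + b·t_k at every step:
  q = 20: r = 28, s = 1 − 20·0 = 1, t = 0 − 20·1 = -20  (check: 628·1 + 30·(-20) = 28)
  q = 1: r = 2, s = 0 − 1·1 = -1, t = 1 − 1·(-20) = 21  (check: 628·(-1) + 30·21 = 2)
The row with r = 2 (the gcd) gives the Bezout coefficients s = -1, t = 21.
Result: 628 · (-1) + 30 · (21) = 2.

gcd(628, 30) = 2; s = -1, t = 21 (check: 628·(-1) + 30·21 = 2).


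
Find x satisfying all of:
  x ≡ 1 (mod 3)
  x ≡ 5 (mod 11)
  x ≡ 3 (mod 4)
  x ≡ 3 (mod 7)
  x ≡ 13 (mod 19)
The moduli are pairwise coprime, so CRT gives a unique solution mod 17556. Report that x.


Product of moduli M = 3 · 11 · 4 · 7 · 19 = 17556.
Merge one congruence at a time:
  Start: x ≡ 1 (mod 3).
  Combine with x ≡ 5 (mod 11); new modulus lcm = 33.
    Write x = 1 + 3·t and substitute into x ≡ 5 (mod 11): 3·t ≡ 5 − 1 = 4 (mod 11).
    The inverse of 3 mod 11 is 4 (since 3·4 = 12 = 1·11 + 1), so t ≡ 4·4 = 16 ≡ 5 (mod 11).
    Then x = 1 + 3·5 = 16, valid modulo lcm(3, 11) = 33: x ≡ 16 (mod 33).
  Combine with x ≡ 3 (mod 4); new modulus lcm = 132.
    Write x = 16 + 33·t and substitute into x ≡ 3 (mod 4): 33·t ≡ 3 − 16 = -13 (mod 4).
    Reduce coefficients mod 4: 1·t ≡ 3 (mod 4).
    So t ≡ 3 (mod 4).
    Then x = 16 + 33·3 = 115, valid modulo lcm(33, 4) = 132: x ≡ 115 (mod 132).
  Combine with x ≡ 3 (mod 7); new modulus lcm = 924.
    Write x = 115 + 132·t and substitute into x ≡ 3 (mod 7): 132·t ≡ 3 − 115 = -112 (mod 7).
    Reduce coefficients mod 7: 6·t ≡ 0 (mod 7).
    The inverse of 6 mod 7 is 6 (since 6·6 = 36 = 5·7 + 1), so t ≡ 6·0 = 0 ≡ 0 (mod 7).
    Then x = 115 + 132·0 = 115, valid modulo lcm(132, 7) = 924: x ≡ 115 (mod 924).
  Combine with x ≡ 13 (mod 19); new modulus lcm = 17556.
    Write x = 115 + 924·t and substitute into x ≡ 13 (mod 19): 924·t ≡ 13 − 115 = -102 (mod 19).
    Reduce coefficients mod 19: 12·t ≡ 12 (mod 19).
    The inverse of 12 mod 19 is 8 (since 12·8 = 96 = 5·19 + 1), so t ≡ 8·12 = 96 ≡ 1 (mod 19).
    Then x = 115 + 924·1 = 1039, valid modulo lcm(924, 19) = 17556: x ≡ 1039 (mod 17556).
Verify against each original: 1039 mod 3 = 1, 1039 mod 11 = 5, 1039 mod 4 = 3, 1039 mod 7 = 3, 1039 mod 19 = 13.

x ≡ 1039 (mod 17556).


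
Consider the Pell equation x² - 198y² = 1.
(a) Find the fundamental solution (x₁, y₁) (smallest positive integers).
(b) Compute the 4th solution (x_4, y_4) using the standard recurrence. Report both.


Step 1: Find the fundamental solution (x₁, y₁) of x² - 198y² = 1.
  Expand √198 as a continued fraction. a₀ = ⌊√198⌋ = 14; iterate m_{k+1} = d_k·a_k − m_k, d_{k+1} = (198 − m_{k+1}²)/d_k, a_{k+1} = ⌊(a₀ + m_{k+1})/d_{k+1}⌋ (starting m₀ = 0, d₀ = 1), with convergents p_k = a_k·p_{k-1} + p_{k-2}, q_k = a_k·q_{k-1} + q_{k-2} (p₋₁ = 1, q₋₁ = 0):
  k = 0: a₀ = 14; p₀/q₀ = 14/1; p₀² − 198·q₀² = 196 − 198 = -2.
  k = 1: m = 14, d = 2, a = ⌊(14 + 14)/2⌋ = 14; p/q = (14·14 + 1)/(14·1 + 0) = 197/14; p² − 198·q² = 38809 − 38808 = 1.
  The first convergent with p² − 198·q² = 1 gives the fundamental solution (x₁, y₁) = (197, 14).
Step 2: Apply the recurrence (x_{n+1}, y_{n+1}) = (x₁x_n + 198y₁y_n, x₁y_n + y₁x_n) repeatedly.
  From (x_1, y_1) = (197, 14): x_2 = 197·197 + 198·14·14 = 77617; y_2 = 197·14 + 14·197 = 5516.
  From (x_2, y_2) = (77617, 5516): x_3 = 197·77617 + 198·14·5516 = 30580901; y_3 = 197·5516 + 14·77617 = 2173290.
  From (x_3, y_3) = (30580901, 2173290): x_4 = 197·30580901 + 198·14·2173290 = 12048797377; y_4 = 197·2173290 + 14·30580901 = 856270744.
Step 3: Verify x_4² - 198·y_4² = 145173518232002080129 - 145173518232002080128 = 1 (should be 1). ✓

(x_1, y_1) = (197, 14); (x_4, y_4) = (12048797377, 856270744).


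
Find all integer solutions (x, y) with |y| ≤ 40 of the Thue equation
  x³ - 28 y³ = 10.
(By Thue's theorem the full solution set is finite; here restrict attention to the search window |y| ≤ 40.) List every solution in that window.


The equation is x³ - 28y³ = 10. For fixed y, x³ = 28·y³ + 10, so a solution requires the RHS to be a perfect cube.
Strategy: iterate y from -40 to 40, compute RHS = 28·y³ + 10, and check whether it is a (positive or negative) perfect cube.
Check small values of y:
  y = 0: RHS = 10 is not a perfect cube.
  y = 1: RHS = 38 is not a perfect cube.
  y = -1: RHS = -18 is not a perfect cube.
  y = 2: RHS = 234 is not a perfect cube.
  y = -2: RHS = -214 is not a perfect cube.
  y = 3: RHS = 766 is not a perfect cube.
  y = -3: RHS = -746 is not a perfect cube.
Continuing the search up to |y| = 40 finds no solutions either.
No (x, y) in the scanned range satisfies the equation.

No integer solutions with |y| ≤ 40.
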